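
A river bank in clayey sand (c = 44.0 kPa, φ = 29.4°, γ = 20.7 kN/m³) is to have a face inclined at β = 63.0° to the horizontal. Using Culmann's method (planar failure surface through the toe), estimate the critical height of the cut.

H_c = 39.50 m

Culmann's analysis gives the critical failure plane at α_cr = (β + φ)/2 = (63.0 + 29.4)/2 = 46.2°, and the critical height
H_c = (4c/γ) · sinβ cosφ / [1 − cos(β − φ)]
    = (4·44.0/20.7) · sin63.0°·cos29.4° / [1 − cos(33.6°)]
    = 8.502 · 0.8910·0.8712 / [1 − 0.8329]
    = 8.502 · 0.7763 / 0.1671
    = 39.50 m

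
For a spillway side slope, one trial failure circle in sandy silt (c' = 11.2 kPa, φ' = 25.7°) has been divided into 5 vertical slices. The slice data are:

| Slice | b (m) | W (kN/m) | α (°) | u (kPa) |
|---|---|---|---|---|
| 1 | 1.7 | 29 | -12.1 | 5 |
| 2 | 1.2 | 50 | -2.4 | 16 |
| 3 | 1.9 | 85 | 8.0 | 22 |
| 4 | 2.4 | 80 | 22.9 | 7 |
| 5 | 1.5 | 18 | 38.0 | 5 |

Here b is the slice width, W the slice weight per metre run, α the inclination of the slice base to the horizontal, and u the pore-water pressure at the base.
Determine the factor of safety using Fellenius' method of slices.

FS = 3.89

Ordinary method of slices: FS = Σ[c'·Δl_i + (W_i cosα_i − u_i·Δl_i)·tanφ'] / Σ W_i sinα_i, with Δl_i = b_i / cosα_i.
Slice 1: Δl = 1.7/cos(-12.1°) = 1.739 m; N'_1 = 29·cos(-12.1°) − 5·1.739 = 19.7; c'Δl = 19.47; W sinα = -6.1
Slice 2: Δl = 1.2/cos(-2.4°) = 1.201 m; N'_2 = 50·cos(-2.4°) − 16·1.201 = 30.7; c'Δl = 13.45; W sinα = -2.1
Slice 3: Δl = 1.9/cos8.0° = 1.919 m; N'_3 = 85·cos8.0° − 22·1.919 = 42.0; c'Δl = 21.49; W sinα = 11.8
Slice 4: Δl = 2.4/cos22.9° = 2.605 m; N'_4 = 80·cos22.9° − 7·2.605 = 55.5; c'Δl = 29.18; W sinα = 31.1
Slice 5: Δl = 1.5/cos38.0° = 1.904 m; N'_5 = 18·cos38.0° − 5·1.904 = 4.7; c'Δl = 21.32; W sinα = 11.1
Σc'Δl = 104.9 kN/m; ΣN' = 152.5 kN/m; ΣW sinα = 45.9 kN/m
Resisting = 104.9 + 152.5·tan25.7° = 104.9 + 73.4 = 178.3 kN/m
FS = 178.3 / 45.9 = 3.887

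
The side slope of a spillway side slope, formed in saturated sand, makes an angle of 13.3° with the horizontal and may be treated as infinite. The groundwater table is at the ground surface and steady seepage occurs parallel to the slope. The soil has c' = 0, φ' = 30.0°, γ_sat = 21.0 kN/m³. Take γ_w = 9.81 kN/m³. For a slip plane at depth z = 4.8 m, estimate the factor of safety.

FS = 1.30

With seepage parallel to the slope and the water table at the surface, the effective normal stress on the slip plane uses the buoyant unit weight γ' = γ_sat − γ_w while the driving shear stress uses γ_sat:
FS = [c' + γ' z cos²β tanφ'] / [γ_sat z sinβ cosβ]
(For c' = 0 this reduces to FS = (γ'/γ_sat)·tanφ'/tanβ.)
γ' = 21.0 − 9.81 = 11.19 kN/m³
Numerator = 0.0 + 11.19·4.8·cos²13.3°·tan30.0° = 0.0 + 11.19·4.8·0.9471·0.5774 = 29.369 kPa
Denominator = 21.0·4.8·sin13.3°·cos13.3° = 21.0·4.8·0.2300·0.9732 = 22.567 kPa
FS = 29.369 / 22.567 = 1.301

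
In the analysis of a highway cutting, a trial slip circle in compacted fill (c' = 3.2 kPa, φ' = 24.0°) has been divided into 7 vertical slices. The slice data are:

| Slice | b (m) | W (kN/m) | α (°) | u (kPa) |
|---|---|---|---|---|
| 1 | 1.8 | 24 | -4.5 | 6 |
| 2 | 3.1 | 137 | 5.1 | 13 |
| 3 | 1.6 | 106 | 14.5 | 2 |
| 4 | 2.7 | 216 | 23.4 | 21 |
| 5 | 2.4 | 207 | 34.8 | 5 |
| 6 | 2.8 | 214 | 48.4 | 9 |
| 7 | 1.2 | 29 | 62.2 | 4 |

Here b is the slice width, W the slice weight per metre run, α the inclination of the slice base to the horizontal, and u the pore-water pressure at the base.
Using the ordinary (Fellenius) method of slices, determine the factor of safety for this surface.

Ordinary method of slices: FS = Σ[c'·Δl_i + (W_i cosα_i − u_i·Δl_i)·tanφ'] / Σ W_i sinα_i, with Δl_i = b_i / cosα_i.
Slice 1: Δl = 1.8/cos(-4.5°) = 1.806 m; N'_1 = 24·cos(-4.5°) − 6·1.806 = 13.1; c'Δl = 5.78; W sinα = -1.9
Slice 2: Δl = 3.1/cos5.1° = 3.112 m; N'_2 = 137·cos5.1° − 13·3.112 = 96.0; c'Δl = 9.96; W sinα = 12.2
Slice 3: Δl = 1.6/cos14.5° = 1.653 m; N'_3 = 106·cos14.5° − 2·1.653 = 99.3; c'Δl = 5.29; W sinα = 26.5
Slice 4: Δl = 2.7/cos23.4° = 2.942 m; N'_4 = 216·cos23.4° − 21·2.942 = 136.5; c'Δl = 9.41; W sinα = 85.8
Slice 5: Δl = 2.4/cos34.8° = 2.923 m; N'_5 = 207·cos34.8° − 5·2.923 = 155.4; c'Δl = 9.35; W sinα = 118.1
Slice 6: Δl = 2.8/cos48.4° = 4.217 m; N'_6 = 214·cos48.4° − 9·4.217 = 104.1; c'Δl = 13.50; W sinα = 160.0
Slice 7: Δl = 1.2/cos62.2° = 2.573 m; N'_7 = 29·cos62.2° − 4·2.573 = 3.2; c'Δl = 8.23; W sinα = 25.7
Σc'Δl = 61.5 kN/m; ΣN' = 607.6 kN/m; ΣW sinα = 426.4 kN/m
Resisting = 61.5 + 607.6·tan24.0° = 61.5 + 270.5 = 332.0 kN/m
FS = 332.0 / 426.4 = 0.779

FS = 0.78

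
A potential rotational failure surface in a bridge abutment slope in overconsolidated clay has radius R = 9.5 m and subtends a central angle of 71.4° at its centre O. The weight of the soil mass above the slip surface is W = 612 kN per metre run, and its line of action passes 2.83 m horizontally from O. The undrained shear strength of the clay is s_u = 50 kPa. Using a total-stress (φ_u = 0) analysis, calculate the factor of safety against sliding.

Taking moments about the centre O, the resisting moment is provided by the undrained shear strength acting along the arc:
Arc length L_a = R·θ = 9.5·(71.4°·π/180) = 9.5·1.2462 = 11.84 m
M_R = s_u·L_a·R = 50·11.84·9.5 = 5623.3 kN·m/m
M_D = W·d = 612·2.83 = 1732.0 kN·m/m
FS = M_R / M_D = 5623.3 / 1732.0 = 3.247

FS = 3.25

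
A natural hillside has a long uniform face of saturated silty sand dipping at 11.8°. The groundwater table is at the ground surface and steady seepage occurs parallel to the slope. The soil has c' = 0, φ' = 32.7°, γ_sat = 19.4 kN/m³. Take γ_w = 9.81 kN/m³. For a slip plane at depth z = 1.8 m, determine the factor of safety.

With seepage parallel to the slope and the water table at the surface, the effective normal stress on the slip plane uses the buoyant unit weight γ' = γ_sat − γ_w while the driving shear stress uses γ_sat:
FS = [c' + γ' z cos²β tanφ'] / [γ_sat z sinβ cosβ]
(For c' = 0 this reduces to FS = (γ'/γ_sat)·tanφ'/tanβ.)
γ' = 19.4 − 9.81 = 9.59 kN/m³
Numerator = 0.0 + 9.59·1.8·cos²11.8°·tan32.7° = 0.0 + 9.59·1.8·0.9582·0.6420 = 10.619 kPa
Denominator = 19.4·1.8·sin11.8°·cos11.8° = 19.4·1.8·0.2045·0.9789 = 6.990 kPa
FS = 10.619 / 6.990 = 1.519

FS = 1.52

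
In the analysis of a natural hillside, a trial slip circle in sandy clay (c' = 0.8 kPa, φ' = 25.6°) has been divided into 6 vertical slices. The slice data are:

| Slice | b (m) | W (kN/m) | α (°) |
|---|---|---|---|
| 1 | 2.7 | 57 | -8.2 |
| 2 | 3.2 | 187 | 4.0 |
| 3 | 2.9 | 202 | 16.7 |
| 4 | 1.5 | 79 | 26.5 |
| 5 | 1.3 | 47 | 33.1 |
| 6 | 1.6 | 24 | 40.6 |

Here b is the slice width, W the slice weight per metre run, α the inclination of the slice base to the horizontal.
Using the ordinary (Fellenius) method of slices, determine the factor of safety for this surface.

FS = 2.02

Ordinary method of slices: FS = Σ[c'·Δl_i + (W_i cosα_i)·tanφ'] / Σ W_i sinα_i, with Δl_i = b_i / cosα_i.
Slice 1: Δl = 2.7/cos(-8.2°) = 2.728 m; N'_1 = 57·cos(-8.2°) = 56.4; c'Δl = 2.18; W sinα = -8.1
Slice 2: Δl = 3.2/cos4.0° = 3.208 m; N'_2 = 187·cos4.0° = 186.5; c'Δl = 2.57; W sinα = 13.0
Slice 3: Δl = 2.9/cos16.7° = 3.028 m; N'_3 = 202·cos16.7° = 193.5; c'Δl = 2.42; W sinα = 58.0
Slice 4: Δl = 1.5/cos26.5° = 1.676 m; N'_4 = 79·cos26.5° = 70.7; c'Δl = 1.34; W sinα = 35.2
Slice 5: Δl = 1.3/cos33.1° = 1.552 m; N'_5 = 47·cos33.1° = 39.4; c'Δl = 1.24; W sinα = 25.7
Slice 6: Δl = 1.6/cos40.6° = 2.107 m; N'_6 = 24·cos40.6° = 18.2; c'Δl = 1.69; W sinα = 15.6
Σc'Δl = 11.4 kN/m; ΣN' = 564.7 kN/m; ΣW sinα = 139.5 kN/m
Resisting = 11.4 + 564.7·tan25.6° = 11.4 + 270.6 = 282.0 kN/m
FS = 282.0 / 139.5 = 2.022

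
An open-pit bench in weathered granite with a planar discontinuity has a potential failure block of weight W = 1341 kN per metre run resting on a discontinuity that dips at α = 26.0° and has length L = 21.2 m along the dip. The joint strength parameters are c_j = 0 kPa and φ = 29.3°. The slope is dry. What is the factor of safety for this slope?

Resolving the block weight along and normal to the plane and applying the Mohr–Coulomb strength on the joint:
N' = W cosα = 1341·cos26.0° = 1205.3 kN/m
Driving force T = W sinα = 1341·sin26.0° = 587.9 kN/m
Resisting force R = c_j·L + N'·tanφ = 0·21.2 + 1205.3·tan29.3° = 0.0 + 676.4 = 676.4 kN/m
FS = R / T = 676.4 / 587.9 = 1.151

FS = 1.15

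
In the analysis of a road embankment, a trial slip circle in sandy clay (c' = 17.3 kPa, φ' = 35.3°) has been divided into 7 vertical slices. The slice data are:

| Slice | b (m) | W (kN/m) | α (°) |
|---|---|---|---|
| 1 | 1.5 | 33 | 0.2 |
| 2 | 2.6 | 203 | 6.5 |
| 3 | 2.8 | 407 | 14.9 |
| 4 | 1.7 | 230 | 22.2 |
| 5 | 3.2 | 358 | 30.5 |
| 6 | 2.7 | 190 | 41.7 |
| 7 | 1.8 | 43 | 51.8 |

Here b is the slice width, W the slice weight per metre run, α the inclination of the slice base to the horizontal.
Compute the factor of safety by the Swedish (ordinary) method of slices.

Ordinary method of slices: FS = Σ[c'·Δl_i + (W_i cosα_i)·tanφ'] / Σ W_i sinα_i, with Δl_i = b_i / cosα_i.
Slice 1: Δl = 1.5/cos0.2° = 1.500 m; N'_1 = 33·cos0.2° = 33.0; c'Δl = 25.95; W sinα = 0.1
Slice 2: Δl = 2.6/cos6.5° = 2.617 m; N'_2 = 203·cos6.5° = 201.7; c'Δl = 45.27; W sinα = 23.0
Slice 3: Δl = 2.8/cos14.9° = 2.897 m; N'_3 = 407·cos14.9° = 393.3; c'Δl = 50.13; W sinα = 104.7
Slice 4: Δl = 1.7/cos22.2° = 1.836 m; N'_4 = 230·cos22.2° = 213.0; c'Δl = 31.76; W sinα = 86.9
Slice 5: Δl = 3.2/cos30.5° = 3.714 m; N'_5 = 358·cos30.5° = 308.5; c'Δl = 64.25; W sinα = 181.7
Slice 6: Δl = 2.7/cos41.7° = 3.616 m; N'_6 = 190·cos41.7° = 141.9; c'Δl = 62.56; W sinα = 126.4
Slice 7: Δl = 1.8/cos51.8° = 2.911 m; N'_7 = 43·cos51.8° = 26.6; c'Δl = 50.36; W sinα = 33.8
Σc'Δl = 330.3 kN/m; ΣN' = 1317.9 kN/m; ΣW sinα = 556.5 kN/m
Resisting = 330.3 + 1317.9·tan35.3° = 330.3 + 933.1 = 1263.4 kN/m
FS = 1263.4 / 556.5 = 2.270

FS = 2.27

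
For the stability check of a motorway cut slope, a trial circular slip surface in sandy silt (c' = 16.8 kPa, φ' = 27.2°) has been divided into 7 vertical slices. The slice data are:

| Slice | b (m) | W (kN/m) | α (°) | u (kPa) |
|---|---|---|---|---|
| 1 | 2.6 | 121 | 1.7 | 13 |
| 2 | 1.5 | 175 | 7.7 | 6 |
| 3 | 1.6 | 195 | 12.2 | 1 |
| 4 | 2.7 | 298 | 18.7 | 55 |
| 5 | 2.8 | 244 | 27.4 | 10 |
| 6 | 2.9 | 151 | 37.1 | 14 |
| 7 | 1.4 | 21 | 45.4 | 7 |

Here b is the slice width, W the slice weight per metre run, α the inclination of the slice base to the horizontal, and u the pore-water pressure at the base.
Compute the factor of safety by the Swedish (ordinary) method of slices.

FS = 1.87

Ordinary method of slices: FS = Σ[c'·Δl_i + (W_i cosα_i − u_i·Δl_i)·tanφ'] / Σ W_i sinα_i, with Δl_i = b_i / cosα_i.
Slice 1: Δl = 2.6/cos1.7° = 2.601 m; N'_1 = 121·cos1.7° − 13·2.601 = 87.1; c'Δl = 43.70; W sinα = 3.6
Slice 2: Δl = 1.5/cos7.7° = 1.514 m; N'_2 = 175·cos7.7° − 6·1.514 = 164.3; c'Δl = 25.43; W sinα = 23.4
Slice 3: Δl = 1.6/cos12.2° = 1.637 m; N'_3 = 195·cos12.2° − 1·1.637 = 189.0; c'Δl = 27.50; W sinα = 41.2
Slice 4: Δl = 2.7/cos18.7° = 2.850 m; N'_4 = 298·cos18.7° − 55·2.850 = 125.5; c'Δl = 47.89; W sinα = 95.5
Slice 5: Δl = 2.8/cos27.4° = 3.154 m; N'_5 = 244·cos27.4° − 10·3.154 = 185.1; c'Δl = 52.98; W sinα = 112.3
Slice 6: Δl = 2.9/cos37.1° = 3.636 m; N'_6 = 151·cos37.1° − 14·3.636 = 69.5; c'Δl = 61.08; W sinα = 91.1
Slice 7: Δl = 1.4/cos45.4° = 1.994 m; N'_7 = 21·cos45.4° − 7·1.994 = 0.8; c'Δl = 33.50; W sinα = 15.0
Σc'Δl = 292.1 kN/m; ΣN' = 821.3 kN/m; ΣW sinα = 382.1 kN/m
Resisting = 292.1 + 821.3·tan27.2° = 292.1 + 422.1 = 714.2 kN/m
FS = 714.2 / 382.1 = 1.869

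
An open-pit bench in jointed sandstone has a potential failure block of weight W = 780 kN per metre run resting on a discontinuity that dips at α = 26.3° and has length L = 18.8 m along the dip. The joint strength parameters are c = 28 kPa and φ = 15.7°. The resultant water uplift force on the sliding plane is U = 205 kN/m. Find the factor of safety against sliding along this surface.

FS = 1.93

Resolving the block weight along and normal to the plane and applying the Mohr–Coulomb strength on the joint:
N' = W cosα − U = 780·cos26.3° − 205 = 494.3 kN/m
Driving force T = W sinα = 780·sin26.3° = 345.6 kN/m
Resisting force R = c·L + N'·tanφ = 28·18.8 + 494.3·tan15.7° = 526.4 + 138.9 = 665.3 kN/m
FS = R / T = 665.3 / 345.6 = 1.925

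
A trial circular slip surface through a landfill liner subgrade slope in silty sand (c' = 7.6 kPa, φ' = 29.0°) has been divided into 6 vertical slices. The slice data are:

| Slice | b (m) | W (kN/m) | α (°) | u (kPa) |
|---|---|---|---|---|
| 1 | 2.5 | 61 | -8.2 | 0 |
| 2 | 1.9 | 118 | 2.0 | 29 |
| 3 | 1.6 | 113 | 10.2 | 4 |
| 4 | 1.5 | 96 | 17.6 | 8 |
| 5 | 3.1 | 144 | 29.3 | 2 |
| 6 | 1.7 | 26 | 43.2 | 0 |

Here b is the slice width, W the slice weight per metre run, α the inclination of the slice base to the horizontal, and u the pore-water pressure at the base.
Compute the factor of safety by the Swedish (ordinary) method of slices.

Ordinary method of slices: FS = Σ[c'·Δl_i + (W_i cosα_i − u_i·Δl_i)·tanφ'] / Σ W_i sinα_i, with Δl_i = b_i / cosα_i.
Slice 1: Δl = 2.5/cos(-8.2°) = 2.526 m; N'_1 = 61·cos(-8.2°) − 0·2.526 = 60.4; c'Δl = 19.20; W sinα = -8.7
Slice 2: Δl = 1.9/cos2.0° = 1.901 m; N'_2 = 118·cos2.0° − 29·1.901 = 62.8; c'Δl = 14.45; W sinα = 4.1
Slice 3: Δl = 1.6/cos10.2° = 1.626 m; N'_3 = 113·cos10.2° − 4·1.626 = 104.7; c'Δl = 12.36; W sinα = 20.0
Slice 4: Δl = 1.5/cos17.6° = 1.574 m; N'_4 = 96·cos17.6° − 8·1.574 = 78.9; c'Δl = 11.96; W sinα = 29.0
Slice 5: Δl = 3.1/cos29.3° = 3.555 m; N'_5 = 144·cos29.3° − 2·3.555 = 118.5; c'Δl = 27.02; W sinα = 70.5
Slice 6: Δl = 1.7/cos43.2° = 2.332 m; N'_6 = 26·cos43.2° − 0·2.332 = 19.0; c'Δl = 17.72; W sinα = 17.8
Σc'Δl = 102.7 kN/m; ΣN' = 444.2 kN/m; ΣW sinα = 132.7 kN/m
Resisting = 102.7 + 444.2·tan29.0° = 102.7 + 246.2 = 348.9 kN/m
FS = 348.9 / 132.7 = 2.629

FS = 2.63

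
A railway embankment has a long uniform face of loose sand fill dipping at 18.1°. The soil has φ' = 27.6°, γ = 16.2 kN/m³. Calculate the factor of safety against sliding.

For a dry cohesionless infinite slope the factor of safety is FS = tanφ' / tanβ.
FS = tan27.6° / tan18.1° = 0.5228 / 0.3269 = 1.599

FS = 1.60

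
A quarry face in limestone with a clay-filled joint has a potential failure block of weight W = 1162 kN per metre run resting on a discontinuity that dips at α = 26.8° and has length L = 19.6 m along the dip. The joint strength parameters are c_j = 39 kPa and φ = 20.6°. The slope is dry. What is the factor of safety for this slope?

Resolving the block weight along and normal to the plane and applying the Mohr–Coulomb strength on the joint:
N' = W cosα = 1162·cos26.8° = 1037.2 kN/m
Driving force T = W sinα = 1162·sin26.8° = 523.9 kN/m
Resisting force R = c_j·L + N'·tanφ = 39·19.6 + 1037.2·tan20.6° = 764.4 + 389.9 = 1154.3 kN/m
FS = R / T = 1154.3 / 523.9 = 2.203

FS = 2.20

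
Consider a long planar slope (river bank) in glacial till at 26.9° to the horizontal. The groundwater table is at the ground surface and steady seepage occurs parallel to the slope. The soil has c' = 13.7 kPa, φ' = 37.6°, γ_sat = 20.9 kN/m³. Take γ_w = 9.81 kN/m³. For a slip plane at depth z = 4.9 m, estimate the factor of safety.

FS = 1.14

With seepage parallel to the slope and the water table at the surface, the effective normal stress on the slip plane uses the buoyant unit weight γ' = γ_sat − γ_w while the driving shear stress uses γ_sat:
FS = [c' + γ' z cos²β tanφ'] / [γ_sat z sinβ cosβ]
γ' = 20.9 − 9.81 = 11.09 kN/m³
Numerator = 13.7 + 11.09·4.9·cos²26.9°·tan37.6° = 13.7 + 11.09·4.9·0.7953·0.7701 = 46.982 kPa
Denominator = 20.9·4.9·sin26.9°·cos26.9° = 20.9·4.9·0.4524·0.8918 = 41.320 kPa
FS = 46.982 / 41.320 = 1.137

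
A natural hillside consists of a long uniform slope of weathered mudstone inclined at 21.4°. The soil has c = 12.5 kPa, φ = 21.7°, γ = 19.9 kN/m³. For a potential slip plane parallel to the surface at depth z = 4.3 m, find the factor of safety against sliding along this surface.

FS = 1.45

For an infinite slope with a slip plane parallel to the surface (no pore pressure): FS = [c + γz cos²β tanφ] / [γz sinβ cosβ].
γz = 19.9·4.3 = 85.57 kN/m²
Numerator = 12.5 + 85.57·cos²21.4°·tan21.7° = 12.5 + 85.57·0.8669·0.3979 = 42.019 kPa
Denominator = 85.57·sin21.4°·cos21.4° = 85.57·0.3649·0.9311 = 29.070 kPa
FS = 42.019 / 29.070 = 1.445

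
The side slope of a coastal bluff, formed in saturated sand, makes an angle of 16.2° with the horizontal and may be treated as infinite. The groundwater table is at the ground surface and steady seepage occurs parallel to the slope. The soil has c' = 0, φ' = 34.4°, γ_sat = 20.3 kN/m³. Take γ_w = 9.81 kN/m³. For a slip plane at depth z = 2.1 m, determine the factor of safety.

With seepage parallel to the slope and the water table at the surface, the effective normal stress on the slip plane uses the buoyant unit weight γ' = γ_sat − γ_w while the driving shear stress uses γ_sat:
FS = [c' + γ' z cos²β tanφ'] / [γ_sat z sinβ cosβ]
(For c' = 0 this reduces to FS = (γ'/γ_sat)·tanφ'/tanβ.)
γ' = 20.3 − 9.81 = 10.49 kN/m³
Numerator = 0.0 + 10.49·2.1·cos²16.2°·tan34.4° = 0.0 + 10.49·2.1·0.9222·0.6847 = 13.910 kPa
Denominator = 20.3·2.1·sin16.2°·cos16.2° = 20.3·2.1·0.2790·0.9603 = 11.421 kPa
FS = 13.910 / 11.421 = 1.218

FS = 1.22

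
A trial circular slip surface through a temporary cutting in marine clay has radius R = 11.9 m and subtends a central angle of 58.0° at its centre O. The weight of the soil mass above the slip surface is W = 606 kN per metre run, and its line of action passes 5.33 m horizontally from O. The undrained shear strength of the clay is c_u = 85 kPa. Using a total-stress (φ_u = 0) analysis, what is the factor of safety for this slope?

FS = 3.77

Taking moments about the centre O, the resisting moment is provided by the undrained shear strength acting along the arc:
Arc length L_a = R·θ = 11.9·(58.0°·π/180) = 11.9·1.0123 = 12.05 m
M_R = c_u·L_a·R = 85·12.05·11.9 = 12184.8 kN·m/m
M_D = W·d = 606·5.33 = 3230.0 kN·m/m
FS = M_R / M_D = 12184.8 / 3230.0 = 3.772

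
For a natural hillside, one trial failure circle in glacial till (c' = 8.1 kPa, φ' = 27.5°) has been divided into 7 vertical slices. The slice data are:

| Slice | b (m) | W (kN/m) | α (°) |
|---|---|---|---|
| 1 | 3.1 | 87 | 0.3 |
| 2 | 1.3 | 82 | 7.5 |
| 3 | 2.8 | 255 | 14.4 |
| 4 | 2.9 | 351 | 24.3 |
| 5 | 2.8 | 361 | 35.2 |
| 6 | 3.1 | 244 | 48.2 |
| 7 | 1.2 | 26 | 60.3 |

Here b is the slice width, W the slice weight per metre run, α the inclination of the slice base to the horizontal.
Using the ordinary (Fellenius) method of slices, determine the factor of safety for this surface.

FS = 1.26

Ordinary method of slices: FS = Σ[c'·Δl_i + (W_i cosα_i)·tanφ'] / Σ W_i sinα_i, with Δl_i = b_i / cosα_i.
Slice 1: Δl = 3.1/cos0.3° = 3.100 m; N'_1 = 87·cos0.3° = 87.0; c'Δl = 25.11; W sinα = 0.5
Slice 2: Δl = 1.3/cos7.5° = 1.311 m; N'_2 = 82·cos7.5° = 81.3; c'Δl = 10.62; W sinα = 10.7
Slice 3: Δl = 2.8/cos14.4° = 2.891 m; N'_3 = 255·cos14.4° = 247.0; c'Δl = 23.42; W sinα = 63.4
Slice 4: Δl = 2.9/cos24.3° = 3.182 m; N'_4 = 351·cos24.3° = 319.9; c'Δl = 25.77; W sinα = 144.4
Slice 5: Δl = 2.8/cos35.2° = 3.427 m; N'_5 = 361·cos35.2° = 295.0; c'Δl = 27.76; W sinα = 208.1
Slice 6: Δl = 3.1/cos48.2° = 4.651 m; N'_6 = 244·cos48.2° = 162.6; c'Δl = 37.67; W sinα = 181.9
Slice 7: Δl = 1.2/cos60.3° = 2.422 m; N'_7 = 26·cos60.3° = 12.9; c'Δl = 19.62; W sinα = 22.6
Σc'Δl = 170.0 kN/m; ΣN' = 1205.7 kN/m; ΣW sinα = 631.6 kN/m
Resisting = 170.0 + 1205.7·tan27.5° = 170.0 + 627.6 = 797.6 kN/m
FS = 797.6 / 631.6 = 1.263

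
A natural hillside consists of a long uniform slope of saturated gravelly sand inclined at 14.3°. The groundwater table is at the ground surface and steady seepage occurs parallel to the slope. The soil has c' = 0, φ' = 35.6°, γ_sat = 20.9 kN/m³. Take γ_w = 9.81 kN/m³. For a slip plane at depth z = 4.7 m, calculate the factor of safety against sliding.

FS = 1.49

With seepage parallel to the slope and the water table at the surface, the effective normal stress on the slip plane uses the buoyant unit weight γ' = γ_sat − γ_w while the driving shear stress uses γ_sat:
FS = [c' + γ' z cos²β tanφ'] / [γ_sat z sinβ cosβ]
(For c' = 0 this reduces to FS = (γ'/γ_sat)·tanφ'/tanβ.)
γ' = 20.9 − 9.81 = 11.09 kN/m³
Numerator = 0.0 + 11.09·4.7·cos²14.3°·tan35.6° = 0.0 + 11.09·4.7·0.9390·0.7159 = 35.040 kPa
Denominator = 20.9·4.7·sin14.3°·cos14.3° = 20.9·4.7·0.2470·0.9690 = 23.511 kPa
FS = 35.040 / 23.511 = 1.490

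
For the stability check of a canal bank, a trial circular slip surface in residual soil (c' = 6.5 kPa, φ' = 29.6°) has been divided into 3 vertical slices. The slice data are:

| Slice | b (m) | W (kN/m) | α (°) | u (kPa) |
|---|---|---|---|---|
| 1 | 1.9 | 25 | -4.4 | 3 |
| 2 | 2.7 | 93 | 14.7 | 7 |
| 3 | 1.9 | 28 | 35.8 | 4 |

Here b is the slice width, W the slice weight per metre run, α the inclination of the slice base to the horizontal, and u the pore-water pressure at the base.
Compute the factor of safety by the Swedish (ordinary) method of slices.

Ordinary method of slices: FS = Σ[c'·Δl_i + (W_i cosα_i − u_i·Δl_i)·tanφ'] / Σ W_i sinα_i, with Δl_i = b_i / cosα_i.
Slice 1: Δl = 1.9/cos(-4.4°) = 1.906 m; N'_1 = 25·cos(-4.4°) − 3·1.906 = 19.2; c'Δl = 12.39; W sinα = -1.9
Slice 2: Δl = 2.7/cos14.7° = 2.791 m; N'_2 = 93·cos14.7° − 7·2.791 = 70.4; c'Δl = 18.14; W sinα = 23.6
Slice 3: Δl = 1.9/cos35.8° = 2.343 m; N'_3 = 28·cos35.8° − 4·2.343 = 13.3; c'Δl = 15.23; W sinα = 16.4
Σc'Δl = 45.8 kN/m; ΣN' = 103.0 kN/m; ΣW sinα = 38.1 kN/m
Resisting = 45.8 + 103.0·tan29.6° = 45.8 + 58.5 = 104.2 kN/m
FS = 104.2 / 38.1 = 2.739

FS = 2.74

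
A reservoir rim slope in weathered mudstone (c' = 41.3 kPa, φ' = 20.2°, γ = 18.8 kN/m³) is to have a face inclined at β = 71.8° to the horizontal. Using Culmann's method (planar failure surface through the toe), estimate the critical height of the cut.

Culmann's analysis gives the critical failure plane at α_cr = (β + φ')/2 = (71.8 + 20.2)/2 = 46.0°, and the critical height
H_c = (4c'/γ) · sinβ cosφ' / [1 − cos(β − φ')]
    = (4·41.3/18.8) · sin71.8°·cos20.2° / [1 − cos(51.6°)]
    = 8.787 · 0.9500·0.9385 / [1 − 0.6211]
    = 8.787 · 0.8915 / 0.3789
    = 20.68 m

H_c = 20.68 m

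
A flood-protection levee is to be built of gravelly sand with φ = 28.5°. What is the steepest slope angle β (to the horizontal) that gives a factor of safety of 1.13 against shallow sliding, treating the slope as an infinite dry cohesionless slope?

For an infinite dry cohesionless slope FS = tanφ/tanβ, so tanβ = tanφ / FS.
tanβ = tan28.5° / 1.13 = 0.5430 / 1.13 = 0.4805
β = arctan(0.4805) = 25.66°

β = 25.7°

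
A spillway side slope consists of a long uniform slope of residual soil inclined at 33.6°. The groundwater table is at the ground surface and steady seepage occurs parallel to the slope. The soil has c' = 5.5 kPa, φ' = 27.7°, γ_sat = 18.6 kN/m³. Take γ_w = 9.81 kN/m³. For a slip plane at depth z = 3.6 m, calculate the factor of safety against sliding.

FS = 0.55

With seepage parallel to the slope and the water table at the surface, the effective normal stress on the slip plane uses the buoyant unit weight γ' = γ_sat − γ_w while the driving shear stress uses γ_sat:
FS = [c' + γ' z cos²β tanφ'] / [γ_sat z sinβ cosβ]
γ' = 18.6 − 9.81 = 8.79 kN/m³
Numerator = 5.5 + 8.79·3.6·cos²33.6°·tan27.7° = 5.5 + 8.79·3.6·0.6938·0.5250 = 17.026 kPa
Denominator = 18.6·3.6·sin33.6°·cos33.6° = 18.6·3.6·0.5534·0.8329 = 30.864 kPa
FS = 17.026 / 30.864 = 0.552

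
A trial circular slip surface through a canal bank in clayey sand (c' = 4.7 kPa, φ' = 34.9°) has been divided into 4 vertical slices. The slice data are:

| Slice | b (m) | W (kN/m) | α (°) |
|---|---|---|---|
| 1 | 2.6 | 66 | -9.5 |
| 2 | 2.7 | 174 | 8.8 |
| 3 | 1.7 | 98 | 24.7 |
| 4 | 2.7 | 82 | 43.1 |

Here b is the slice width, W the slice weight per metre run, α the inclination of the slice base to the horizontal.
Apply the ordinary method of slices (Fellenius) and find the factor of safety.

Ordinary method of slices: FS = Σ[c'·Δl_i + (W_i cosα_i)·tanφ'] / Σ W_i sinα_i, with Δl_i = b_i / cosα_i.
Slice 1: Δl = 2.6/cos(-9.5°) = 2.636 m; N'_1 = 66·cos(-9.5°) = 65.1; c'Δl = 12.39; W sinα = -10.9
Slice 2: Δl = 2.7/cos8.8° = 2.732 m; N'_2 = 174·cos8.8° = 172.0; c'Δl = 12.84; W sinα = 26.6
Slice 3: Δl = 1.7/cos24.7° = 1.871 m; N'_3 = 98·cos24.7° = 89.0; c'Δl = 8.79; W sinα = 41.0
Slice 4: Δl = 2.7/cos43.1° = 3.698 m; N'_4 = 82·cos43.1° = 59.9; c'Δl = 17.38; W sinα = 56.0
Σc'Δl = 51.4 kN/m; ΣN' = 386.0 kN/m; ΣW sinα = 112.7 kN/m
Resisting = 51.4 + 386.0·tan34.9° = 51.4 + 269.2 = 320.7 kN/m
FS = 320.7 / 112.7 = 2.845

FS = 2.85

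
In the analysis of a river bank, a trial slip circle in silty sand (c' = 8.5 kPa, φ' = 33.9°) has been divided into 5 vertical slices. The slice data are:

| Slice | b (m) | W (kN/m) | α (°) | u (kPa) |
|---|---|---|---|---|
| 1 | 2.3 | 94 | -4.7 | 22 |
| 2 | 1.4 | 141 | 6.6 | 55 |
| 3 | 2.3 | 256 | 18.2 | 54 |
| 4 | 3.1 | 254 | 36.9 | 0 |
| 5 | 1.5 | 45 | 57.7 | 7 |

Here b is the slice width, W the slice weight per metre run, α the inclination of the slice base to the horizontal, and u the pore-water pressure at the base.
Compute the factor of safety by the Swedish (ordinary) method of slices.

Ordinary method of slices: FS = Σ[c'·Δl_i + (W_i cosα_i − u_i·Δl_i)·tanφ'] / Σ W_i sinα_i, with Δl_i = b_i / cosα_i.
Slice 1: Δl = 2.3/cos(-4.7°) = 2.308 m; N'_1 = 94·cos(-4.7°) − 22·2.308 = 42.9; c'Δl = 19.62; W sinα = -7.7
Slice 2: Δl = 1.4/cos6.6° = 1.409 m; N'_2 = 141·cos6.6° − 55·1.409 = 62.6; c'Δl = 11.98; W sinα = 16.2
Slice 3: Δl = 2.3/cos18.2° = 2.421 m; N'_3 = 256·cos18.2° − 54·2.421 = 112.5; c'Δl = 20.58; W sinα = 80.0
Slice 4: Δl = 3.1/cos36.9° = 3.877 m; N'_4 = 254·cos36.9° − 0·3.877 = 203.1; c'Δl = 32.95; W sinα = 152.5
Slice 5: Δl = 1.5/cos57.7° = 2.807 m; N'_5 = 45·cos57.7° − 7·2.807 = 4.4; c'Δl = 23.86; W sinα = 38.0
Σc'Δl = 109.0 kN/m; ΣN' = 425.4 kN/m; ΣW sinα = 279.0 kN/m
Resisting = 109.0 + 425.4·tan33.9° = 109.0 + 285.9 = 394.9 kN/m
FS = 394.9 / 279.0 = 1.415

FS = 1.42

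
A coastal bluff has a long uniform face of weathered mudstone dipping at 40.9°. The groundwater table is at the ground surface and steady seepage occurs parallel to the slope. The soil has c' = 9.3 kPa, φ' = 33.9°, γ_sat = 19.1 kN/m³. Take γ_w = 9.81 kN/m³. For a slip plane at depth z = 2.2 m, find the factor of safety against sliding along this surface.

FS = 0.82

With seepage parallel to the slope and the water table at the surface, the effective normal stress on the slip plane uses the buoyant unit weight γ' = γ_sat − γ_w while the driving shear stress uses γ_sat:
FS = [c' + γ' z cos²β tanφ'] / [γ_sat z sinβ cosβ]
γ' = 19.1 − 9.81 = 9.29 kN/m³
Numerator = 9.3 + 9.29·2.2·cos²40.9°·tan33.9° = 9.3 + 9.29·2.2·0.5713·0.6720 = 17.146 kPa
Denominator = 19.1·2.2·sin40.9°·cos40.9° = 19.1·2.2·0.6547·0.7559 = 20.795 kPa
FS = 17.146 / 20.795 = 0.825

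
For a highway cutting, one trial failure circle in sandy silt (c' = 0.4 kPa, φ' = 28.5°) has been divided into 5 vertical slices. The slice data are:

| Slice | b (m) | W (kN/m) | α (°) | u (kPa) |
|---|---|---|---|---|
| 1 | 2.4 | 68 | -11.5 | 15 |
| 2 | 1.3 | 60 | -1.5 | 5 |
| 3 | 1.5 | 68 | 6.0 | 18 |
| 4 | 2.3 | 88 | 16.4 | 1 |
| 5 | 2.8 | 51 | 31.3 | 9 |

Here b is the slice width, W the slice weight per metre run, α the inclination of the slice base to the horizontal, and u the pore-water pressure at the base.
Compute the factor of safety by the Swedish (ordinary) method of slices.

FS = 2.86

Ordinary method of slices: FS = Σ[c'·Δl_i + (W_i cosα_i − u_i·Δl_i)·tanφ'] / Σ W_i sinα_i, with Δl_i = b_i / cosα_i.
Slice 1: Δl = 2.4/cos(-11.5°) = 2.449 m; N'_1 = 68·cos(-11.5°) − 15·2.449 = 29.9; c'Δl = 0.98; W sinα = -13.6
Slice 2: Δl = 1.3/cos(-1.5°) = 1.300 m; N'_2 = 60·cos(-1.5°) − 5·1.300 = 53.5; c'Δl = 0.52; W sinα = -1.6
Slice 3: Δl = 1.5/cos6.0° = 1.508 m; N'_3 = 68·cos6.0° − 18·1.508 = 40.5; c'Δl = 0.60; W sinα = 7.1
Slice 4: Δl = 2.3/cos16.4° = 2.398 m; N'_4 = 88·cos16.4° − 1·2.398 = 82.0; c'Δl = 0.96; W sinα = 24.8
Slice 5: Δl = 2.8/cos31.3° = 3.277 m; N'_5 = 51·cos31.3° − 9·3.277 = 14.1; c'Δl = 1.31; W sinα = 26.5
Σc'Δl = 4.4 kN/m; ΣN' = 220.0 kN/m; ΣW sinα = 43.3 kN/m
Resisting = 4.4 + 220.0·tan28.5° = 4.4 + 119.4 = 123.8 kN/m
FS = 123.8 / 43.3 = 2.858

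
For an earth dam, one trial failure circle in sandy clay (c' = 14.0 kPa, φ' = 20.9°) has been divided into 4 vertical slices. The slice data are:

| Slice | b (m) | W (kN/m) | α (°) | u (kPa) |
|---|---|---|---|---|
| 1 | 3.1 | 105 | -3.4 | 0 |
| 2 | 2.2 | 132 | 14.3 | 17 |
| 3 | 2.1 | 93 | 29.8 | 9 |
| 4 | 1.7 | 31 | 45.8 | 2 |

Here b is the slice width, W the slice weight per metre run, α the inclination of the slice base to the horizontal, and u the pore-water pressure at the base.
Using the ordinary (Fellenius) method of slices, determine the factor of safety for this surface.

Ordinary method of slices: FS = Σ[c'·Δl_i + (W_i cosα_i − u_i·Δl_i)·tanφ'] / Σ W_i sinα_i, with Δl_i = b_i / cosα_i.
Slice 1: Δl = 3.1/cos(-3.4°) = 3.105 m; N'_1 = 105·cos(-3.4°) − 0·3.105 = 104.8; c'Δl = 43.48; W sinα = -6.2
Slice 2: Δl = 2.2/cos14.3° = 2.270 m; N'_2 = 132·cos14.3° − 17·2.270 = 89.3; c'Δl = 31.78; W sinα = 32.6
Slice 3: Δl = 2.1/cos29.8° = 2.420 m; N'_3 = 93·cos29.8° − 9·2.420 = 58.9; c'Δl = 33.88; W sinα = 46.2
Slice 4: Δl = 1.7/cos45.8° = 2.438 m; N'_4 = 31·cos45.8° − 2·2.438 = 16.7; c'Δl = 34.14; W sinα = 22.2
Σc'Δl = 143.3 kN/m; ΣN' = 269.8 kN/m; ΣW sinα = 94.8 kN/m
Resisting = 143.3 + 269.8·tan20.9° = 143.3 + 103.0 = 246.3 kN/m
FS = 246.3 / 94.8 = 2.598

FS = 2.60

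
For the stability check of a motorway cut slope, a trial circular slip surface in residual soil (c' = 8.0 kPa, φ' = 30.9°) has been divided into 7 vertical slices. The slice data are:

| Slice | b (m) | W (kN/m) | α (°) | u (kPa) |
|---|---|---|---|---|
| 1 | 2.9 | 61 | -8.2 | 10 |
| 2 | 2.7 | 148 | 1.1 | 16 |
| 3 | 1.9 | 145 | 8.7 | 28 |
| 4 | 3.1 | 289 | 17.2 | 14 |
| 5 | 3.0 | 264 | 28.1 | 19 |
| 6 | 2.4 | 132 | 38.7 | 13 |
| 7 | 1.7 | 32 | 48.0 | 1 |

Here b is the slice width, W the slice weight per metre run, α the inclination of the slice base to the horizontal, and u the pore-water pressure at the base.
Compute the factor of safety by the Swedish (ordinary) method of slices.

Ordinary method of slices: FS = Σ[c'·Δl_i + (W_i cosα_i − u_i·Δl_i)·tanφ'] / Σ W_i sinα_i, with Δl_i = b_i / cosα_i.
Slice 1: Δl = 2.9/cos(-8.2°) = 2.930 m; N'_1 = 61·cos(-8.2°) − 10·2.930 = 31.1; c'Δl = 23.44; W sinα = -8.7
Slice 2: Δl = 2.7/cos1.1° = 2.700 m; N'_2 = 148·cos1.1° − 16·2.700 = 104.8; c'Δl = 21.60; W sinα = 2.8
Slice 3: Δl = 1.9/cos8.7° = 1.922 m; N'_3 = 145·cos8.7° − 28·1.922 = 89.5; c'Δl = 15.38; W sinα = 21.9
Slice 4: Δl = 3.1/cos17.2° = 3.245 m; N'_4 = 289·cos17.2° − 14·3.245 = 230.6; c'Δl = 25.96; W sinα = 85.5
Slice 5: Δl = 3.0/cos28.1° = 3.401 m; N'_5 = 264·cos28.1° − 19·3.401 = 168.3; c'Δl = 27.21; W sinα = 124.3
Slice 6: Δl = 2.4/cos38.7° = 3.075 m; N'_6 = 132·cos38.7° − 13·3.075 = 63.0; c'Δl = 24.60; W sinα = 82.5
Slice 7: Δl = 1.7/cos48.0° = 2.541 m; N'_7 = 32·cos48.0° − 1·2.541 = 18.9; c'Δl = 20.32; W sinα = 23.8
Σc'Δl = 158.5 kN/m; ΣN' = 706.2 kN/m; ΣW sinα = 332.2 kN/m
Resisting = 158.5 + 706.2·tan30.9° = 158.5 + 422.6 = 581.2 kN/m
FS = 581.2 / 332.2 = 1.749

FS = 1.75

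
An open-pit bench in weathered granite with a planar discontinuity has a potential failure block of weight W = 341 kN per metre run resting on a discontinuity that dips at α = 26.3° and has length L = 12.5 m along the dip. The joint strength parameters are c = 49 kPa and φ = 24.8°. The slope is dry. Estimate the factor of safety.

Resolving the block weight along and normal to the plane and applying the Mohr–Coulomb strength on the joint:
N' = W cosα = 341·cos26.3° = 305.7 kN/m
Driving force T = W sinα = 341·sin26.3° = 151.1 kN/m
Resisting force R = c·L + N'·tanφ = 49·12.5 + 305.7·tan24.8° = 612.5 + 141.3 = 753.8 kN/m
FS = R / T = 753.8 / 151.1 = 4.989

FS = 4.99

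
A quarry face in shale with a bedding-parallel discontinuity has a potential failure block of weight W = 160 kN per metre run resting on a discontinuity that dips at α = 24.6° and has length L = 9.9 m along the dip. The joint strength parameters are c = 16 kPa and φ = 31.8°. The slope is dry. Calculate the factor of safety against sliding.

FS = 3.73

Resolving the block weight along and normal to the plane and applying the Mohr–Coulomb strength on the joint:
N' = W cosα = 160·cos24.6° = 145.5 kN/m
Driving force T = W sinα = 160·sin24.6° = 66.6 kN/m
Resisting force R = c·L + N'·tanφ = 16·9.9 + 145.5·tan31.8° = 158.4 + 90.2 = 248.6 kN/m
FS = R / T = 248.6 / 66.6 = 3.732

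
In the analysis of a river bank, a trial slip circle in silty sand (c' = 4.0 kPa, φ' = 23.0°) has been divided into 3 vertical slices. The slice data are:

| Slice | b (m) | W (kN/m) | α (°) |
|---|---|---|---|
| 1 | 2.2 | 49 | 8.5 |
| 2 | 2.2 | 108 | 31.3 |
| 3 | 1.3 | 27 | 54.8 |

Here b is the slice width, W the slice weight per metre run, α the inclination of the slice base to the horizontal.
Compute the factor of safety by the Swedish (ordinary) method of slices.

Ordinary method of slices: FS = Σ[c'·Δl_i + (W_i cosα_i)·tanφ'] / Σ W_i sinα_i, with Δl_i = b_i / cosα_i.
Slice 1: Δl = 2.2/cos8.5° = 2.224 m; N'_1 = 49·cos8.5° = 48.5; c'Δl = 8.90; W sinα = 7.2
Slice 2: Δl = 2.2/cos31.3° = 2.575 m; N'_2 = 108·cos31.3° = 92.3; c'Δl = 10.30; W sinα = 56.1
Slice 3: Δl = 1.3/cos54.8° = 2.255 m; N'_3 = 27·cos54.8° = 15.6; c'Δl = 9.02; W sinα = 22.1
Σc'Δl = 28.2 kN/m; ΣN' = 156.3 kN/m; ΣW sinα = 85.4 kN/m
Resisting = 28.2 + 156.3·tan23.0° = 28.2 + 66.3 = 94.6 kN/m
FS = 94.6 / 85.4 = 1.107

FS = 1.11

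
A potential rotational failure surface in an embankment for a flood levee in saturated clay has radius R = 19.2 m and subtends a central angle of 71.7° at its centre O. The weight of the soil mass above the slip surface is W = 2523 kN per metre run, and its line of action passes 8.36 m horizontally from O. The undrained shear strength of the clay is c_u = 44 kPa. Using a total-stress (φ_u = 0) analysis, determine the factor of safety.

Taking moments about the centre O, the resisting moment is provided by the undrained shear strength acting along the arc:
Arc length L_a = R·θ = 19.2·(71.7°·π/180) = 19.2·1.2514 = 24.03 m
M_R = c_u·L_a·R = 44·24.03·19.2 = 20297.9 kN·m/m
M_D = W·d = 2523·8.36 = 21092.3 kN·m/m
FS = M_R / M_D = 20297.9 / 21092.3 = 0.962

FS = 0.96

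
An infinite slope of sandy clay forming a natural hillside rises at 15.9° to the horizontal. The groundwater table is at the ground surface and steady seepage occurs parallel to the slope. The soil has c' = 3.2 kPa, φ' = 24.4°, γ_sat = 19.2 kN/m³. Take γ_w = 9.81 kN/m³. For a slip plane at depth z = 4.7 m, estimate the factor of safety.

With seepage parallel to the slope and the water table at the surface, the effective normal stress on the slip plane uses the buoyant unit weight γ' = γ_sat − γ_w while the driving shear stress uses γ_sat:
FS = [c' + γ' z cos²β tanφ'] / [γ_sat z sinβ cosβ]
γ' = 19.2 − 9.81 = 9.39 kN/m³
Numerator = 3.2 + 9.39·4.7·cos²15.9°·tan24.4° = 3.2 + 9.39·4.7·0.9249·0.4536 = 21.717 kPa
Denominator = 19.2·4.7·sin15.9°·cos15.9° = 19.2·4.7·0.2740·0.9617 = 23.776 kPa
FS = 21.717 / 23.776 = 0.913

FS = 0.91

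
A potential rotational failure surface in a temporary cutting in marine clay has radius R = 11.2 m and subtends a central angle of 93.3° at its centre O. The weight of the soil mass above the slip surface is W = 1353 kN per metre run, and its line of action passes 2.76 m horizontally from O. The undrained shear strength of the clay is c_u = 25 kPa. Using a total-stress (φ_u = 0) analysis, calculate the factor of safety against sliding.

Taking moments about the centre O, the resisting moment is provided by the undrained shear strength acting along the arc:
Arc length L_a = R·θ = 11.2·(93.3°·π/180) = 11.2·1.6284 = 18.24 m
M_R = c_u·L_a·R = 25·18.24·11.2 = 5106.6 kN·m/m
M_D = W·d = 1353·2.76 = 3734.3 kN·m/m
FS = M_R / M_D = 5106.6 / 3734.3 = 1.368

FS = 1.37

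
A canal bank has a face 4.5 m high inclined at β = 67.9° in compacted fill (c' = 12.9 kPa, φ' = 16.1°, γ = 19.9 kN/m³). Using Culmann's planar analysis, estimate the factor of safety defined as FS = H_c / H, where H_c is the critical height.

FS = 1.34

H_c = (4c'/γ) · sinβ cosφ' / [1 − cos(β − φ')]
    = (4·12.9/19.9) · sin67.9°·cos16.1° / [1 − cos51.8°]
    = 2.593 · 0.8902 / 0.3816 = 6.05 m
FS = H_c / H = 6.05 / 4.5 = 1.344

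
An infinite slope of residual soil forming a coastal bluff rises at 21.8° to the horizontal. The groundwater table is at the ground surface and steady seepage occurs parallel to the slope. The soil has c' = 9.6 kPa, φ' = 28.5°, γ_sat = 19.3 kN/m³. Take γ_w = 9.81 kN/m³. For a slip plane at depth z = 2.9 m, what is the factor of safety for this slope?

With seepage parallel to the slope and the water table at the surface, the effective normal stress on the slip plane uses the buoyant unit weight γ' = γ_sat − γ_w while the driving shear stress uses γ_sat:
FS = [c' + γ' z cos²β tanφ'] / [γ_sat z sinβ cosβ]
γ' = 19.3 − 9.81 = 9.49 kN/m³
Numerator = 9.6 + 9.49·2.9·cos²21.8°·tan28.5° = 9.6 + 9.49·2.9·0.8621·0.5430 = 22.482 kPa
Denominator = 19.3·2.9·sin21.8°·cos21.8° = 19.3·2.9·0.3714·0.9285 = 19.299 kPa
FS = 22.482 / 19.299 = 1.165

FS = 1.16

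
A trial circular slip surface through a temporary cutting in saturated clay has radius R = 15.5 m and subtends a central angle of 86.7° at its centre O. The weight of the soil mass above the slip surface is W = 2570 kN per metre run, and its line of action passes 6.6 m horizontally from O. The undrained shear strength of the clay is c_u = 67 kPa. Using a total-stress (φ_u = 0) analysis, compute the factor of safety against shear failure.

Taking moments about the centre O, the resisting moment is provided by the undrained shear strength acting along the arc:
Arc length L_a = R·θ = 15.5·(86.7°·π/180) = 15.5·1.5132 = 23.45 m
M_R = c_u·L_a·R = 67·23.45·15.5 = 24357.6 kN·m/m
M_D = W·d = 2570·6.6 = 16962.0 kN·m/m
FS = M_R / M_D = 24357.6 / 16962.0 = 1.436

FS = 1.44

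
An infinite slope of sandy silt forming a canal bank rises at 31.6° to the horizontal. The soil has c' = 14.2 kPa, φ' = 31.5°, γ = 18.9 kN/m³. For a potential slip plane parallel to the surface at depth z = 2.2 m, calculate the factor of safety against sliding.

FS = 1.76

For an infinite slope with a slip plane parallel to the surface (no pore pressure): FS = [c' + γz cos²β tanφ'] / [γz sinβ cosβ].
γz = 18.9·2.2 = 41.58 kN/m²
Numerator = 14.2 + 41.58·cos²31.6°·tan31.5° = 14.2 + 41.58·0.7254·0.6128 = 32.684 kPa
Denominator = 41.58·sin31.6°·cos31.6° = 41.58·0.5240·0.8517 = 18.557 kPa
FS = 32.684 / 18.557 = 1.761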